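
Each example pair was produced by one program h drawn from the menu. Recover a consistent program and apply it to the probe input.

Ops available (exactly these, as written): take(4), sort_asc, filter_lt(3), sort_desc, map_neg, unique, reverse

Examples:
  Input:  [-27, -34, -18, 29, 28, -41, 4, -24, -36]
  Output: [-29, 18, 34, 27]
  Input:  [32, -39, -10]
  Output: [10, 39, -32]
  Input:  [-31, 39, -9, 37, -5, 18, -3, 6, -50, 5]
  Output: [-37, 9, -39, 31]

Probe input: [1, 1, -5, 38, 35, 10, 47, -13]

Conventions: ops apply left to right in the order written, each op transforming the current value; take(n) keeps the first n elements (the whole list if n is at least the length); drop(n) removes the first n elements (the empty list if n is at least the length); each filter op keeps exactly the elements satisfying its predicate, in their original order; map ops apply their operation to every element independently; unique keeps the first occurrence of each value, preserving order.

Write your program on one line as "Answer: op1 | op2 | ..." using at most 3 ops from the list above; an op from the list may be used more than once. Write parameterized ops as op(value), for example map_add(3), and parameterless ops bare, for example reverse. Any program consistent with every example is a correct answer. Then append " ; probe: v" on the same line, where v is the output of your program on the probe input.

take(4) | map_neg | reverse ; probe: [-38, 5, -1, -1]

Check, running the answer program on each example:
  [-27, -34, -18, 29, 28, -41, 4, -24, -36] -> [-27, -34, -18, 29] -> [27, 34, 18, -29] -> [-29, 18, 34, 27]
  [32, -39, -10] -> [32, -39, -10] -> [-32, 39, 10] -> [10, 39, -32]
  [-31, 39, -9, 37, -5, 18, -3, 6, -50, 5] -> [-31, 39, -9, 37] -> [31, -39, 9, -37] -> [-37, 9, -39, 31]
  probe: [1, 1, -5, 38, 35, 10, 47, -13] -> [1, 1, -5, 38] -> [-1, -1, 5, -38] -> [-38, 5, -1, -1]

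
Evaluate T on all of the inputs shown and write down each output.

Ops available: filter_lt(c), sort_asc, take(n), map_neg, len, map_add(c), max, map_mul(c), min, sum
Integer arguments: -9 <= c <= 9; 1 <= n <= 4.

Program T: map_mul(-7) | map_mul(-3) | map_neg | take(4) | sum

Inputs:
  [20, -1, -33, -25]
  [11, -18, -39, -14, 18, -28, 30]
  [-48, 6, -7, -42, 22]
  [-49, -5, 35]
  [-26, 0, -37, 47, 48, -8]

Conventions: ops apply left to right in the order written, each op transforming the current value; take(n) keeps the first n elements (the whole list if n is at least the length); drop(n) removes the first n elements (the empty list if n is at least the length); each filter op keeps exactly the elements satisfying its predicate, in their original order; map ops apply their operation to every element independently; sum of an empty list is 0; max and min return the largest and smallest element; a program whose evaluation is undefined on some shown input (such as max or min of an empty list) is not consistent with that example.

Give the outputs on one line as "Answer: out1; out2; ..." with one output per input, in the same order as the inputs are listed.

Execution, op by op:
  [20, -1, -33, -25] -> [-140, 7, 231, 175] -> [420, -21, -693, -525] -> [-420, 21, 693, 525] -> [-420, 21, 693, 525] -> 819
  [11, -18, -39, -14, 18, -28, 30] -> [-77, 126, 273, 98, -126, 196, -210] -> [231, -378, -819, -294, 378, -588, 630] -> [-231, 378, 819, 294, -378, 588, -630] -> [-231, 378, 819, 294] -> 1260
  [-48, 6, -7, -42, 22] -> [336, -42, 49, 294, -154] -> [-1008, 126, -147, -882, 462] -> [1008, -126, 147, 882, -462] -> [1008, -126, 147, 882] -> 1911
  [-49, -5, 35] -> [343, 35, -245] -> [-1029, -105, 735] -> [1029, 105, -735] -> [1029, 105, -735] -> 399
  [-26, 0, -37, 47, 48, -8] -> [182, 0, 259, -329, -336, 56] -> [-546, 0, -777, 987, 1008, -168] -> [546, 0, 777, -987, -1008, 168] -> [546, 0, 777, -987] -> 336

819; 1260; 1911; 399; 336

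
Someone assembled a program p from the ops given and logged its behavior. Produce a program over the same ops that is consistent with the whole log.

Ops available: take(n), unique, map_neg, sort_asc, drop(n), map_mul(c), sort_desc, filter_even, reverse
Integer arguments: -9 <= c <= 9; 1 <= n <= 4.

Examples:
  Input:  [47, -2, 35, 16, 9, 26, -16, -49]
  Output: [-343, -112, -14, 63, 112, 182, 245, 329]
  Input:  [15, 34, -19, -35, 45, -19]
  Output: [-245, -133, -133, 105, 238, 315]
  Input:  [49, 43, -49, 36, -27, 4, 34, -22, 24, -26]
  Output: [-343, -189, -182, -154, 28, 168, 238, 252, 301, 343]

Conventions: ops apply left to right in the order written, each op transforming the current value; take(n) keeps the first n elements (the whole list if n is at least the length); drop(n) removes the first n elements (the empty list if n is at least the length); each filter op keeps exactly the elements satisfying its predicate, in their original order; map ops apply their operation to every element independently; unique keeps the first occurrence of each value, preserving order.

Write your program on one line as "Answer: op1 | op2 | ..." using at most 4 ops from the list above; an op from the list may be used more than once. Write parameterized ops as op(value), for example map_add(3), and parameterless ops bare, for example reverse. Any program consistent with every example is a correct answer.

reverse | map_mul(7) | sort_asc

Check, running the answer program on each example:
  [47, -2, 35, 16, 9, 26, -16, -49] -> [-49, -16, 26, 9, 16, 35, -2, 47] -> [-343, -112, 182, 63, 112, 245, -14, 329] -> [-343, -112, -14, 63, 112, 182, 245, 329]
  [15, 34, -19, -35, 45, -19] -> [-19, 45, -35, -19, 34, 15] -> [-133, 315, -245, -133, 238, 105] -> [-245, -133, -133, 105, 238, 315]
  [49, 43, -49, 36, -27, 4, 34, -22, 24, -26] -> [-26, 24, -22, 34, 4, -27, 36, -49, 43, 49] -> [-182, 168, -154, 238, 28, -189, 252, -343, 301, 343] -> [-343, -189, -182, -154, 28, 168, 238, 252, 301, 343]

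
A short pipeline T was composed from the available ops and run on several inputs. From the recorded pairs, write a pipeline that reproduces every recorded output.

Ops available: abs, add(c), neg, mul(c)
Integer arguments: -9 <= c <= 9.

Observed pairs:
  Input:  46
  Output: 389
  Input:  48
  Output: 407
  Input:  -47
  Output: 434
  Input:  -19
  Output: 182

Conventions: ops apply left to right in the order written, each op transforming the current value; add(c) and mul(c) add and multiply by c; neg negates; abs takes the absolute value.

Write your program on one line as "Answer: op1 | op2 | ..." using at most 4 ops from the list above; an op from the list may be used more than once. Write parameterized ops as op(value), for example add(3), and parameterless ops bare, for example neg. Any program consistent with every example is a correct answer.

add(-2) | mul(-9) | abs | add(-7)

Check, running the answer program on each example:
  46 -> 44 -> -396 -> 396 -> 389
  48 -> 46 -> -414 -> 414 -> 407
  -47 -> -49 -> 441 -> 441 -> 434
  -19 -> -21 -> 189 -> 189 -> 182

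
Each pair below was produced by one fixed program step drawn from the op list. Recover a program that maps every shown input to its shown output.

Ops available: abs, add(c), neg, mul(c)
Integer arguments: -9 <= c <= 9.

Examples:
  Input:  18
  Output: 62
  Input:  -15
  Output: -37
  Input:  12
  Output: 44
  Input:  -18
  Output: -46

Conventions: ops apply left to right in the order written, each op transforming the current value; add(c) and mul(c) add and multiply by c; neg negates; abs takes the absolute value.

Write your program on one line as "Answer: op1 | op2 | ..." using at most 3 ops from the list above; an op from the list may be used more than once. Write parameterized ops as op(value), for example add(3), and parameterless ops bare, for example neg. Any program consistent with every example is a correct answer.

mul(3) | add(8)

Check, running the answer program on each example:
  18 -> 54 -> 62
  -15 -> -45 -> -37
  12 -> 36 -> 44
  -18 -> -54 -> -46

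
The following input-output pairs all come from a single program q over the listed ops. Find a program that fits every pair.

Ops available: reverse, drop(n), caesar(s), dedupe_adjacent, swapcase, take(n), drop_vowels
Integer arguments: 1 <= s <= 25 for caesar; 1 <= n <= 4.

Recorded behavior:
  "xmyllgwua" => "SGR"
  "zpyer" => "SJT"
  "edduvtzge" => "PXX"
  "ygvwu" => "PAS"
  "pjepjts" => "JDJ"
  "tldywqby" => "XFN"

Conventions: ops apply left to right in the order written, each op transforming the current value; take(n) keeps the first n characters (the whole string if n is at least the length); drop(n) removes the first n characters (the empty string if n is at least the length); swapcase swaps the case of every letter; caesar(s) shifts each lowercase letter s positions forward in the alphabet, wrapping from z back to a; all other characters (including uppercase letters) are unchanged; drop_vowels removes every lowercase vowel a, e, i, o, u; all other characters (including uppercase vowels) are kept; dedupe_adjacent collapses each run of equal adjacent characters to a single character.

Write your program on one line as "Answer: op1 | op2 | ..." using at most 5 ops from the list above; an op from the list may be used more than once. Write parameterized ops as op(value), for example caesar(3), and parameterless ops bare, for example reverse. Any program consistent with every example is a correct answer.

drop_vowels | take(3) | reverse | caesar(20) | swapcase

Check, running the answer program on each example:
  "xmyllgwua" -> "xmyllgw" -> "xmy" -> "ymx" -> "sgr" -> "SGR"
  "zpyer" -> "zpyr" -> "zpy" -> "ypz" -> "sjt" -> "SJT"
  "edduvtzge" -> "ddvtzg" -> "ddv" -> "vdd" -> "pxx" -> "PXX"
  "ygvwu" -> "ygvw" -> "ygv" -> "vgy" -> "pas" -> "PAS"
  "pjepjts" -> "pjpjts" -> "pjp" -> "pjp" -> "jdj" -> "JDJ"
  "tldywqby" -> "tldywqby" -> "tld" -> "dlt" -> "xfn" -> "XFN"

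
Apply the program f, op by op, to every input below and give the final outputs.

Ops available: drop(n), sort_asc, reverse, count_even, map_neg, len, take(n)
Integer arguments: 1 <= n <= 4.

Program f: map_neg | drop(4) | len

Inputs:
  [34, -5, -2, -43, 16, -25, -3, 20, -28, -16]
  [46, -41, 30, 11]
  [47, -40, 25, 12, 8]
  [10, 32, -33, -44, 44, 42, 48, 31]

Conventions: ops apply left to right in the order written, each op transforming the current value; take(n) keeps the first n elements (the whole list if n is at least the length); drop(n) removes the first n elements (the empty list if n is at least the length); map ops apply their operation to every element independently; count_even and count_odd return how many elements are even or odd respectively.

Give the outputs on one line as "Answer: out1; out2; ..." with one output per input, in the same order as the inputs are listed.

6; 0; 1; 4

Execution, op by op:
  [34, -5, -2, -43, 16, -25, -3, 20, -28, -16] -> [-34, 5, 2, 43, -16, 25, 3, -20, 28, 16] -> [-16, 25, 3, -20, 28, 16] -> 6
  [46, -41, 30, 11] -> [-46, 41, -30, -11] -> [] -> 0
  [47, -40, 25, 12, 8] -> [-47, 40, -25, -12, -8] -> [-8] -> 1
  [10, 32, -33, -44, 44, 42, 48, 31] -> [-10, -32, 33, 44, -44, -42, -48, -31] -> [-44, -42, -48, -31] -> 4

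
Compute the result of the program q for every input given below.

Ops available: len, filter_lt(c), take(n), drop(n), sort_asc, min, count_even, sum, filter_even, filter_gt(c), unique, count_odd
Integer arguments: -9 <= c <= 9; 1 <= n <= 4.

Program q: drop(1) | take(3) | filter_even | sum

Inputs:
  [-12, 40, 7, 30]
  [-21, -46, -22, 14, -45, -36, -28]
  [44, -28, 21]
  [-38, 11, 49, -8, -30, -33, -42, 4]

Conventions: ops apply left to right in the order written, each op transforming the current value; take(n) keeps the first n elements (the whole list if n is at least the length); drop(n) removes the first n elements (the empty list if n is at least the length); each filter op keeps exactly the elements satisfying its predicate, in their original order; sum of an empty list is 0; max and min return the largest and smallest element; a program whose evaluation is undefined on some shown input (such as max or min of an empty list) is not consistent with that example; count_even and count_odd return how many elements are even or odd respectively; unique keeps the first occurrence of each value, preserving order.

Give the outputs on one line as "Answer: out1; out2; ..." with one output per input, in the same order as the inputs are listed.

70; -54; -28; -8

Execution, op by op:
  [-12, 40, 7, 30] -> [40, 7, 30] -> [40, 7, 30] -> [40, 30] -> 70
  [-21, -46, -22, 14, -45, -36, -28] -> [-46, -22, 14, -45, -36, -28] -> [-46, -22, 14] -> [-46, -22, 14] -> -54
  [44, -28, 21] -> [-28, 21] -> [-28, 21] -> [-28] -> -28
  [-38, 11, 49, -8, -30, -33, -42, 4] -> [11, 49, -8, -30, -33, -42, 4] -> [11, 49, -8] -> [-8] -> -8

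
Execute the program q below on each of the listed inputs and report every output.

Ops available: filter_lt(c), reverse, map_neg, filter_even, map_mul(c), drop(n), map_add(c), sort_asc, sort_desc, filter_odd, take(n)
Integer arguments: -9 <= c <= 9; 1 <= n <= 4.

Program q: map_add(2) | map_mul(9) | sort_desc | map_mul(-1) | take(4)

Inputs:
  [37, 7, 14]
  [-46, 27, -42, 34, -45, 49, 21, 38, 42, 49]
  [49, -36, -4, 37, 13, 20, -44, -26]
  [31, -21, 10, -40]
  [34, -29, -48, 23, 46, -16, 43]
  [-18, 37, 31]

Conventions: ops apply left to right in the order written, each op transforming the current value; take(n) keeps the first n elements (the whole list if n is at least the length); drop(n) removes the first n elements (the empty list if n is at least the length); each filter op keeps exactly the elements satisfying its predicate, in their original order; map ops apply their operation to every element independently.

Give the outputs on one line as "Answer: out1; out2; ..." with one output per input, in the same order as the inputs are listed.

[-351, -144, -81]; [-459, -459, -396, -360]; [-459, -351, -198, -135]; [-297, -108, 171, 342]; [-432, -405, -324, -225]; [-351, -297, 144]

Execution, op by op:
  [37, 7, 14] -> [39, 9, 16] -> [351, 81, 144] -> [351, 144, 81] -> [-351, -144, -81] -> [-351, -144, -81]
  [-46, 27, -42, 34, -45, 49, 21, 38, 42, 49] -> [-44, 29, -40, 36, -43, 51, 23, 40, 44, 51] -> [-396, 261, -360, 324, -387, 459, 207, 360, 396, 459] -> [459, 459, 396, 360, 324, 261, 207, -360, -387, -396] -> [-459, -459, -396, -360, -324, -261, -207, 360, 387, 396] -> [-459, -459, -396, -360]
  [49, -36, -4, 37, 13, 20, -44, -26] -> [51, -34, -2, 39, 15, 22, -42, -24] -> [459, -306, -18, 351, 135, 198, -378, -216] -> [459, 351, 198, 135, -18, -216, -306, -378] -> [-459, -351, -198, -135, 18, 216, 306, 378] -> [-459, -351, -198, -135]
  [31, -21, 10, -40] -> [33, -19, 12, -38] -> [297, -171, 108, -342] -> [297, 108, -171, -342] -> [-297, -108, 171, 342] -> [-297, -108, 171, 342]
  [34, -29, -48, 23, 46, -16, 43] -> [36, -27, -46, 25, 48, -14, 45] -> [324, -243, -414, 225, 432, -126, 405] -> [432, 405, 324, 225, -126, -243, -414] -> [-432, -405, -324, -225, 126, 243, 414] -> [-432, -405, -324, -225]
  [-18, 37, 31] -> [-16, 39, 33] -> [-144, 351, 297] -> [351, 297, -144] -> [-351, -297, 144] -> [-351, -297, 144]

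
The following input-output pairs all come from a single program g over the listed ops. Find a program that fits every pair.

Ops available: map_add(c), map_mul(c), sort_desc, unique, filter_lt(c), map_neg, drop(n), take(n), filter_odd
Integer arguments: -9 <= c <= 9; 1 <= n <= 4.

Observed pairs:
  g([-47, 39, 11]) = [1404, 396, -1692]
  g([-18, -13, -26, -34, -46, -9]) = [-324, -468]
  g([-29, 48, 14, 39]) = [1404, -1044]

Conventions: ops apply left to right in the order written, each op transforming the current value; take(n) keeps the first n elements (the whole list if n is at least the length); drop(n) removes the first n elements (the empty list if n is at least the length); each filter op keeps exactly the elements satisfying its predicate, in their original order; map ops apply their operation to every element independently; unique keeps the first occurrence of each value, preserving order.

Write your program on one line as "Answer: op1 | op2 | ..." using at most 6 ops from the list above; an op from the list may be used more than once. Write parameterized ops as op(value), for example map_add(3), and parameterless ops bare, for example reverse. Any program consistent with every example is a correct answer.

sort_desc | map_mul(-3) | filter_odd | map_mul(-2) | map_mul(6)

Check, running the answer program on each example:
  [-47, 39, 11] -> [39, 11, -47] -> [-117, -33, 141] -> [-117, -33, 141] -> [234, 66, -282] -> [1404, 396, -1692]
  [-18, -13, -26, -34, -46, -9] -> [-9, -13, -18, -26, -34, -46] -> [27, 39, 54, 78, 102, 138] -> [27, 39] -> [-54, -78] -> [-324, -468]
  [-29, 48, 14, 39] -> [48, 39, 14, -29] -> [-144, -117, -42, 87] -> [-117, 87] -> [234, -174] -> [1404, -1044]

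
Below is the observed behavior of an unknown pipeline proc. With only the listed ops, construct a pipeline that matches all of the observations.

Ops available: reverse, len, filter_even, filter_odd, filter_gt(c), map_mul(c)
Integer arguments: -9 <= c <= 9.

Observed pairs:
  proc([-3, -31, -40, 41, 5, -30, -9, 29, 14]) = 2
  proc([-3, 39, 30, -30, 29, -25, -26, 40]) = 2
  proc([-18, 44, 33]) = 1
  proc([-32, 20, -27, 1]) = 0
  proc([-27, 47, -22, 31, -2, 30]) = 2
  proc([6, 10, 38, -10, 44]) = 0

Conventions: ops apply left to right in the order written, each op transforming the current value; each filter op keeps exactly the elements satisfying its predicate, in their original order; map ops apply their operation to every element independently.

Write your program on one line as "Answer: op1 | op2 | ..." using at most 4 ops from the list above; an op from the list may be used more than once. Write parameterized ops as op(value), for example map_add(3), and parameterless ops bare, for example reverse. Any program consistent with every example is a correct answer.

filter_odd | filter_gt(9) | map_mul(2) | len

Check, running the answer program on each example:
  [-3, -31, -40, 41, 5, -30, -9, 29, 14] -> [-3, -31, 41, 5, -9, 29] -> [41, 29] -> [82, 58] -> 2
  [-3, 39, 30, -30, 29, -25, -26, 40] -> [-3, 39, 29, -25] -> [39, 29] -> [78, 58] -> 2
  [-18, 44, 33] -> [33] -> [33] -> [66] -> 1
  [-32, 20, -27, 1] -> [-27, 1] -> [] -> [] -> 0
  [-27, 47, -22, 31, -2, 30] -> [-27, 47, 31] -> [47, 31] -> [94, 62] -> 2
  [6, 10, 38, -10, 44] -> [] -> [] -> [] -> 0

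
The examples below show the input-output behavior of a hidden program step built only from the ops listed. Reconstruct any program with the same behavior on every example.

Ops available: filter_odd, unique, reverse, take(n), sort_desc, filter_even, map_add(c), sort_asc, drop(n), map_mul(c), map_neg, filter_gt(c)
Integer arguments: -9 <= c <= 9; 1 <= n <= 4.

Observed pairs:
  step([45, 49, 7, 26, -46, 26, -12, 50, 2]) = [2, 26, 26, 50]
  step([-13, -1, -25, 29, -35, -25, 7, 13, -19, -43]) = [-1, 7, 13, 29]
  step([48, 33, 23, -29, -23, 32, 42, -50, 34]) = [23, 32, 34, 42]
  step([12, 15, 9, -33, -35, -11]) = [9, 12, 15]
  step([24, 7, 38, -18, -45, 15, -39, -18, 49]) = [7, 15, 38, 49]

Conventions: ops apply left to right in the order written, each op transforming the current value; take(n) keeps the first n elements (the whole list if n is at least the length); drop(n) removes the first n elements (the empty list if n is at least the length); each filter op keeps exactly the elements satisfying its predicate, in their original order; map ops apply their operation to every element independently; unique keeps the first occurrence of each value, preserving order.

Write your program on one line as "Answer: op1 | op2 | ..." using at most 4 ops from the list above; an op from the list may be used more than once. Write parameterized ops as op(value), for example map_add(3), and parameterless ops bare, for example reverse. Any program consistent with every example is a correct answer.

reverse | filter_gt(-4) | take(4) | sort_asc

Check, running the answer program on each example:
  [45, 49, 7, 26, -46, 26, -12, 50, 2] -> [2, 50, -12, 26, -46, 26, 7, 49, 45] -> [2, 50, 26, 26, 7, 49, 45] -> [2, 50, 26, 26] -> [2, 26, 26, 50]
  [-13, -1, -25, 29, -35, -25, 7, 13, -19, -43] -> [-43, -19, 13, 7, -25, -35, 29, -25, -1, -13] -> [13, 7, 29, -1] -> [13, 7, 29, -1] -> [-1, 7, 13, 29]
  [48, 33, 23, -29, -23, 32, 42, -50, 34] -> [34, -50, 42, 32, -23, -29, 23, 33, 48] -> [34, 42, 32, 23, 33, 48] -> [34, 42, 32, 23] -> [23, 32, 34, 42]
  [12, 15, 9, -33, -35, -11] -> [-11, -35, -33, 9, 15, 12] -> [9, 15, 12] -> [9, 15, 12] -> [9, 12, 15]
  [24, 7, 38, -18, -45, 15, -39, -18, 49] -> [49, -18, -39, 15, -45, -18, 38, 7, 24] -> [49, 15, 38, 7, 24] -> [49, 15, 38, 7] -> [7, 15, 38, 49]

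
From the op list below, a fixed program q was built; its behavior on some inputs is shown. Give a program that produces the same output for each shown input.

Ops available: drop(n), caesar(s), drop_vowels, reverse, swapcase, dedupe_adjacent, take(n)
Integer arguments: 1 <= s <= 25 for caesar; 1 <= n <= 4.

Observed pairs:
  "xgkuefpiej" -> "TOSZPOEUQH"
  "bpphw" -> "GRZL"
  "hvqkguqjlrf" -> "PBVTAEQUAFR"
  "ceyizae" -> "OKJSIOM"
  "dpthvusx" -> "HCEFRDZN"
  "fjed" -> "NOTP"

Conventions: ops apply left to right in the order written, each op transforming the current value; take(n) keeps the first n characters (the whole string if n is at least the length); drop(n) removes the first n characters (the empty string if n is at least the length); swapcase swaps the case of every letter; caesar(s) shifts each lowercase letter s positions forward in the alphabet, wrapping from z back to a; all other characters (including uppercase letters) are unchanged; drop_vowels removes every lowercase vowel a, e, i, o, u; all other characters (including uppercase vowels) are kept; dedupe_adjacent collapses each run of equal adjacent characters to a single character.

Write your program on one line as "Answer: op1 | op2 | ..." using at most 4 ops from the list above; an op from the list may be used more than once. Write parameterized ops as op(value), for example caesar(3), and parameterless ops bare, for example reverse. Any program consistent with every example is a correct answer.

dedupe_adjacent | caesar(10) | swapcase | reverse

Check, running the answer program on each example:
  "xgkuefpiej" -> "xgkuefpiej" -> "hqueopzsot" -> "HQUEOPZSOT" -> "TOSZPOEUQH"
  "bpphw" -> "bphw" -> "lzrg" -> "LZRG" -> "GRZL"
  "hvqkguqjlrf" -> "hvqkguqjlrf" -> "rfauqeatvbp" -> "RFAUQEATVBP" -> "PBVTAEQUAFR"
  "ceyizae" -> "ceyizae" -> "moisjko" -> "MOISJKO" -> "OKJSIOM"
  "dpthvusx" -> "dpthvusx" -> "nzdrfech" -> "NZDRFECH" -> "HCEFRDZN"
  "fjed" -> "fjed" -> "pton" -> "PTON" -> "NOTP"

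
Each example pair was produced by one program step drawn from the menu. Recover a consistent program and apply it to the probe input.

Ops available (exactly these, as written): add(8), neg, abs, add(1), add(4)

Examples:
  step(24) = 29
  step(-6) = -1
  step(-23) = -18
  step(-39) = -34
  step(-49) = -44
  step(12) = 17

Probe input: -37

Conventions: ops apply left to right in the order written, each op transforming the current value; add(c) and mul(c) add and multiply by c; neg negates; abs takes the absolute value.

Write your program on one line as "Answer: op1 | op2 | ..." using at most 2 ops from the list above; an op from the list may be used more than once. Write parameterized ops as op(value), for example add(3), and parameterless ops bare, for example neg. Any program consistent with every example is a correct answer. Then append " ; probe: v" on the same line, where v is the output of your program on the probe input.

add(4) | add(1) ; probe: -32

Check, running the answer program on each example:
  24 -> 28 -> 29
  -6 -> -2 -> -1
  -23 -> -19 -> -18
  -39 -> -35 -> -34
  -49 -> -45 -> -44
  12 -> 16 -> 17
  probe: -37 -> -33 -> -32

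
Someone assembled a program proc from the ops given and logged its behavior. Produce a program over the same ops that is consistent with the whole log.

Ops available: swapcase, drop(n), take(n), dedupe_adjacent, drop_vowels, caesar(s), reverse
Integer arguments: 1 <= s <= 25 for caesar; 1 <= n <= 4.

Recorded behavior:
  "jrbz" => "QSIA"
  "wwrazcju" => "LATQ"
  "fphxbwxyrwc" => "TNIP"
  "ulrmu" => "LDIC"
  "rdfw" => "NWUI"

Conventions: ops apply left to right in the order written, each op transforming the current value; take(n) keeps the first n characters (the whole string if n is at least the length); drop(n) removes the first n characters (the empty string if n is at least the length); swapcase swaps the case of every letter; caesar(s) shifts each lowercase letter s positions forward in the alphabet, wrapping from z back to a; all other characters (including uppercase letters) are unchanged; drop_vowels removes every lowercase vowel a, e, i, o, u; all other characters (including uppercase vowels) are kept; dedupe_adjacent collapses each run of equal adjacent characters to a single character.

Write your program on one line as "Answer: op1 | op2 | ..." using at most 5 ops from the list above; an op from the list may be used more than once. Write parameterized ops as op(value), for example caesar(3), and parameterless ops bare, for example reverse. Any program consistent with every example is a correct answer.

dedupe_adjacent | caesar(17) | reverse | take(4) | swapcase

Check, running the answer program on each example:
  "jrbz" -> "jrbz" -> "aisq" -> "qsia" -> "qsia" -> "QSIA"
  "wwrazcju" -> "wrazcju" -> "nirqtal" -> "latqrin" -> "latq" -> "LATQ"
  "fphxbwxyrwc" -> "fphxbwxyrwc" -> "wgyosnopint" -> "tniponsoygw" -> "tnip" -> "TNIP"
  "ulrmu" -> "ulrmu" -> "lcidl" -> "ldicl" -> "ldic" -> "LDIC"
  "rdfw" -> "rdfw" -> "iuwn" -> "nwui" -> "nwui" -> "NWUI"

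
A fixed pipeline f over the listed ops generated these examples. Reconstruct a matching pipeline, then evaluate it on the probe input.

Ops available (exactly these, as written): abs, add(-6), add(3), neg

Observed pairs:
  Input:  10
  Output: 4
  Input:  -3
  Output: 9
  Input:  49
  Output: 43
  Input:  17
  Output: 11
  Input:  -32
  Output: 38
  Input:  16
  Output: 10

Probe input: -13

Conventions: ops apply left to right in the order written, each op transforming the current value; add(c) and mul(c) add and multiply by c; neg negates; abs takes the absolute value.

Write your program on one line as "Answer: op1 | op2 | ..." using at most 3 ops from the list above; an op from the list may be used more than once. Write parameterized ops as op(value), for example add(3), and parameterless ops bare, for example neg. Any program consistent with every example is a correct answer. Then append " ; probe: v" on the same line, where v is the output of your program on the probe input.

add(-6) | abs ; probe: 19

Check, running the answer program on each example:
  10 -> 4 -> 4
  -3 -> -9 -> 9
  49 -> 43 -> 43
  17 -> 11 -> 11
  -32 -> -38 -> 38
  16 -> 10 -> 10
  probe: -13 -> -19 -> 19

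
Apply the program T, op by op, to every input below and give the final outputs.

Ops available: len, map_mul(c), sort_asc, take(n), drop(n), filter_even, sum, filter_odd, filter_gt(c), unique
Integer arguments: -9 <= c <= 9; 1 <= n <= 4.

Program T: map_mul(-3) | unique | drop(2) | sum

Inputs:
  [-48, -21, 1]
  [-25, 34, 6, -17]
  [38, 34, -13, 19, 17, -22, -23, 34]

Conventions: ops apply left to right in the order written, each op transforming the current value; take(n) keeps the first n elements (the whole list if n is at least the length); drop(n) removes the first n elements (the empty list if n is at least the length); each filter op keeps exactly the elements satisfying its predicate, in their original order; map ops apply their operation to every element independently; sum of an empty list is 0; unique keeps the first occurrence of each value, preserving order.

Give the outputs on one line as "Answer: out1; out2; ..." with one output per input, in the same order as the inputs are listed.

Execution, op by op:
  [-48, -21, 1] -> [144, 63, -3] -> [144, 63, -3] -> [-3] -> -3
  [-25, 34, 6, -17] -> [75, -102, -18, 51] -> [75, -102, -18, 51] -> [-18, 51] -> 33
  [38, 34, -13, 19, 17, -22, -23, 34] -> [-114, -102, 39, -57, -51, 66, 69, -102] -> [-114, -102, 39, -57, -51, 66, 69] -> [39, -57, -51, 66, 69] -> 66

-3; 33; 66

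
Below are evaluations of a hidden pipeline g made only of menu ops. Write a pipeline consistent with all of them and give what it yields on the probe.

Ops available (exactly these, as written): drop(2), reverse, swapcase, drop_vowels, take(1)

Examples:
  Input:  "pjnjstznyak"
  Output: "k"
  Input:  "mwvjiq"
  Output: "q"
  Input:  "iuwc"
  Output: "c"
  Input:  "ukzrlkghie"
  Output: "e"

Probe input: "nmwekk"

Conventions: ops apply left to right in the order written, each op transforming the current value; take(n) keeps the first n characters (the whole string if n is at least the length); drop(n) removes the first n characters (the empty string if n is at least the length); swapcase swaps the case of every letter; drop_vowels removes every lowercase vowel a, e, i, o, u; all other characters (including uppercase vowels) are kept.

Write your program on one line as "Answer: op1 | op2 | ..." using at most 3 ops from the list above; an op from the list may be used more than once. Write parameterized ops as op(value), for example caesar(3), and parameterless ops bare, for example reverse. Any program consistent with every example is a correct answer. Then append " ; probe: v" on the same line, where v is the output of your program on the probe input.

reverse | take(1) ; probe: "k"

Check, running the answer program on each example:
  "pjnjstznyak" -> "kaynztsjnjp" -> "k"
  "mwvjiq" -> "qijvwm" -> "q"
  "iuwc" -> "cwui" -> "c"
  "ukzrlkghie" -> "eihgklrzku" -> "e"
  probe: "nmwekk" -> "kkewmn" -> "k"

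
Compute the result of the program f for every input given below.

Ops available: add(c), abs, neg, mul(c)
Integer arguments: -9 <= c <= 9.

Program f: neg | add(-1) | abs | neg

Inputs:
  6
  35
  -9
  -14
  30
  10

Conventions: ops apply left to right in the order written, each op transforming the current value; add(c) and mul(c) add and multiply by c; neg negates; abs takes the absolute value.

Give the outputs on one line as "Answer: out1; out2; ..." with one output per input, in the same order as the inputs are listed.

Execution, op by op:
  6 -> -6 -> -7 -> 7 -> -7
  35 -> -35 -> -36 -> 36 -> -36
  -9 -> 9 -> 8 -> 8 -> -8
  -14 -> 14 -> 13 -> 13 -> -13
  30 -> -30 -> -31 -> 31 -> -31
  10 -> -10 -> -11 -> 11 -> -11

-7; -36; -8; -13; -31; -11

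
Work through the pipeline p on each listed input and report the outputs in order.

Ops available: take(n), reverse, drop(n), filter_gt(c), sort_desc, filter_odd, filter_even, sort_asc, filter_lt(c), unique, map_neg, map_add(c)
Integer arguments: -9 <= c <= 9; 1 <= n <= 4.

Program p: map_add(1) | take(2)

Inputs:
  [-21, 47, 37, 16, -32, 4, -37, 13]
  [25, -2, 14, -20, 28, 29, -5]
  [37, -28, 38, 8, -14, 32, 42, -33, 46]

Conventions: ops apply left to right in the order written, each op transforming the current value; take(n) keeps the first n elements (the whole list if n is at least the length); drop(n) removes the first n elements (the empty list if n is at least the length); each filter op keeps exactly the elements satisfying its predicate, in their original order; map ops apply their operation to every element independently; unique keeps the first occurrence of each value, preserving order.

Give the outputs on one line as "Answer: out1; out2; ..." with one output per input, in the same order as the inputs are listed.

Execution, op by op:
  [-21, 47, 37, 16, -32, 4, -37, 13] -> [-20, 48, 38, 17, -31, 5, -36, 14] -> [-20, 48]
  [25, -2, 14, -20, 28, 29, -5] -> [26, -1, 15, -19, 29, 30, -4] -> [26, -1]
  [37, -28, 38, 8, -14, 32, 42, -33, 46] -> [38, -27, 39, 9, -13, 33, 43, -32, 47] -> [38, -27]

[-20, 48]; [26, -1]; [38, -27]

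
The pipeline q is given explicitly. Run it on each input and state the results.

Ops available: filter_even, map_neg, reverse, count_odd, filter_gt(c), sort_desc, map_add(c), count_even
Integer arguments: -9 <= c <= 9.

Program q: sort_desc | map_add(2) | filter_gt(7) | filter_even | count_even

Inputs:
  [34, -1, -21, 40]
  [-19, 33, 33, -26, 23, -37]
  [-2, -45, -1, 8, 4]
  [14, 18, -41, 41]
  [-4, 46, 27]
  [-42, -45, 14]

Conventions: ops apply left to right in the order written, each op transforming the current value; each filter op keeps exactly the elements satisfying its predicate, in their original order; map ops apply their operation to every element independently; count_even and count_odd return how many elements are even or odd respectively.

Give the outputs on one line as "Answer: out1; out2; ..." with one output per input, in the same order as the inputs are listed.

Execution, op by op:
  [34, -1, -21, 40] -> [40, 34, -1, -21] -> [42, 36, 1, -19] -> [42, 36] -> [42, 36] -> 2
  [-19, 33, 33, -26, 23, -37] -> [33, 33, 23, -19, -26, -37] -> [35, 35, 25, -17, -24, -35] -> [35, 35, 25] -> [] -> 0
  [-2, -45, -1, 8, 4] -> [8, 4, -1, -2, -45] -> [10, 6, 1, 0, -43] -> [10] -> [10] -> 1
  [14, 18, -41, 41] -> [41, 18, 14, -41] -> [43, 20, 16, -39] -> [43, 20, 16] -> [20, 16] -> 2
  [-4, 46, 27] -> [46, 27, -4] -> [48, 29, -2] -> [48, 29] -> [48] -> 1
  [-42, -45, 14] -> [14, -42, -45] -> [16, -40, -43] -> [16] -> [16] -> 1

2; 0; 1; 2; 1; 1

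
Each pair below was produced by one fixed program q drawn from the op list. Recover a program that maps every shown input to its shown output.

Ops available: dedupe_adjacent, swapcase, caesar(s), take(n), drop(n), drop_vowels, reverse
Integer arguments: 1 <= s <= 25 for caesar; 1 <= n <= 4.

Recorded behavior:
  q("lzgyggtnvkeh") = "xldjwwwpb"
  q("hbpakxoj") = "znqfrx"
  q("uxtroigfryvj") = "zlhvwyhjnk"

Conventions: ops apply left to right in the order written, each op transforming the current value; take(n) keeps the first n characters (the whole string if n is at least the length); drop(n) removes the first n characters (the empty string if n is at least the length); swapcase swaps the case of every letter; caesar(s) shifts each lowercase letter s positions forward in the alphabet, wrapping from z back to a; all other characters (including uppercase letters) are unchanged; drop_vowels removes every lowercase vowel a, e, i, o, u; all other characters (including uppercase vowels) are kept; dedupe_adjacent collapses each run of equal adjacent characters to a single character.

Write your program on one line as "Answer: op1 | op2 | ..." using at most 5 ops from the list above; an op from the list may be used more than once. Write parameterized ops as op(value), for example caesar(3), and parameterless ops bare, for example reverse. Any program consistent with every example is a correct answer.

reverse | caesar(8) | caesar(8) | drop_vowels

Check, running the answer program on each example:
  "lzgyggtnvkeh" -> "hekvntggygzl" -> "pmsdvboogoht" -> "xualdjwwowpb" -> "xldjwwwpb"
  "hbpakxoj" -> "joxkapbh" -> "rwfsixjp" -> "zenaqfrx" -> "znqfrx"
  "uxtroigfryvj" -> "jvyrfgiortxu" -> "rdgznoqwzbfc" -> "zlohvwyehjnk" -> "zlhvwyhjnk"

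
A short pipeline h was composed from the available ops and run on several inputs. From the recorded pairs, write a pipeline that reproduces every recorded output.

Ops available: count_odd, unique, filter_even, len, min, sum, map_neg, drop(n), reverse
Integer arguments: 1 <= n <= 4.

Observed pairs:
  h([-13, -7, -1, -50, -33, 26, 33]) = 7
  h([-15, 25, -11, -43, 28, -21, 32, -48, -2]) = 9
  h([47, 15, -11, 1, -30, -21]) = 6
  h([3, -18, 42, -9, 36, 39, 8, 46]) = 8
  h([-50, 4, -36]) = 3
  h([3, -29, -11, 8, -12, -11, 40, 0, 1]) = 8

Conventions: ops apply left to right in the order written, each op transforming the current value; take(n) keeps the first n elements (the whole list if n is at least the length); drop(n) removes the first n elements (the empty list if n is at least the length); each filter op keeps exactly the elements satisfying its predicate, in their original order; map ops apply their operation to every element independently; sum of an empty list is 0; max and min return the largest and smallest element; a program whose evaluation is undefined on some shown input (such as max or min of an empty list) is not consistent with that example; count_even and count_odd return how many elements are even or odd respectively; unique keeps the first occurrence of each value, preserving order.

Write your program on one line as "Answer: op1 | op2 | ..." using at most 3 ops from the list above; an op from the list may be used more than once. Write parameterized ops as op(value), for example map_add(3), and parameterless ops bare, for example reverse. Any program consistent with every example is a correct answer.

map_neg | unique | len

Check, running the answer program on each example:
  [-13, -7, -1, -50, -33, 26, 33] -> [13, 7, 1, 50, 33, -26, -33] -> [13, 7, 1, 50, 33, -26, -33] -> 7
  [-15, 25, -11, -43, 28, -21, 32, -48, -2] -> [15, -25, 11, 43, -28, 21, -32, 48, 2] -> [15, -25, 11, 43, -28, 21, -32, 48, 2] -> 9
  [47, 15, -11, 1, -30, -21] -> [-47, -15, 11, -1, 30, 21] -> [-47, -15, 11, -1, 30, 21] -> 6
  [3, -18, 42, -9, 36, 39, 8, 46] -> [-3, 18, -42, 9, -36, -39, -8, -46] -> [-3, 18, -42, 9, -36, -39, -8, -46] -> 8
  [-50, 4, -36] -> [50, -4, 36] -> [50, -4, 36] -> 3
  [3, -29, -11, 8, -12, -11, 40, 0, 1] -> [-3, 29, 11, -8, 12, 11, -40, 0, -1] -> [-3, 29, 11, -8, 12, -40, 0, -1] -> 8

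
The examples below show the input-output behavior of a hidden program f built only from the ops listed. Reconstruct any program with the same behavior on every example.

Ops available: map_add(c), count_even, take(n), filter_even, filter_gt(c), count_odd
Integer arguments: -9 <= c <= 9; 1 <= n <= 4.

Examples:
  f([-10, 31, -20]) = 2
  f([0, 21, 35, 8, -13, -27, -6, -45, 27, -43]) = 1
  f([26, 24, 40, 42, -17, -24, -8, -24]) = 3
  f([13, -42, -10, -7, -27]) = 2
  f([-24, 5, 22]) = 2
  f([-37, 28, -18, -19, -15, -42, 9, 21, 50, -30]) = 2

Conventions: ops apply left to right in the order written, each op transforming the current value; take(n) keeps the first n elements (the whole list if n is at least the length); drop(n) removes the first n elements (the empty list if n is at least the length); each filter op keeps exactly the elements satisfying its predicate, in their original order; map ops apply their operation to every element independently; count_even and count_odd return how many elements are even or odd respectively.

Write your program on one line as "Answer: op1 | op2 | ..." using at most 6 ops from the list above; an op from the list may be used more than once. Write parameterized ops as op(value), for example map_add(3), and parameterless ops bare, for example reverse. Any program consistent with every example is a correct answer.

map_add(7) | map_add(1) | take(3) | map_add(-4) | map_add(7) | count_odd

Check, running the answer program on each example:
  [-10, 31, -20] -> [-3, 38, -13] -> [-2, 39, -12] -> [-2, 39, -12] -> [-6, 35, -16] -> [1, 42, -9] -> 2
  [0, 21, 35, 8, -13, -27, -6, -45, 27, -43] -> [7, 28, 42, 15, -6, -20, 1, -38, 34, -36] -> [8, 29, 43, 16, -5, -19, 2, -37, 35, -35] -> [8, 29, 43] -> [4, 25, 39] -> [11, 32, 46] -> 1
  [26, 24, 40, 42, -17, -24, -8, -24] -> [33, 31, 47, 49, -10, -17, -1, -17] -> [34, 32, 48, 50, -9, -16, 0, -16] -> [34, 32, 48] -> [30, 28, 44] -> [37, 35, 51] -> 3
  [13, -42, -10, -7, -27] -> [20, -35, -3, 0, -20] -> [21, -34, -2, 1, -19] -> [21, -34, -2] -> [17, -38, -6] -> [24, -31, 1] -> 2
  [-24, 5, 22] -> [-17, 12, 29] -> [-16, 13, 30] -> [-16, 13, 30] -> [-20, 9, 26] -> [-13, 16, 33] -> 2
  [-37, 28, -18, -19, -15, -42, 9, 21, 50, -30] -> [-30, 35, -11, -12, -8, -35, 16, 28, 57, -23] -> [-29, 36, -10, -11, -7, -34, 17, 29, 58, -22] -> [-29, 36, -10] -> [-33, 32, -14] -> [-26, 39, -7] -> 2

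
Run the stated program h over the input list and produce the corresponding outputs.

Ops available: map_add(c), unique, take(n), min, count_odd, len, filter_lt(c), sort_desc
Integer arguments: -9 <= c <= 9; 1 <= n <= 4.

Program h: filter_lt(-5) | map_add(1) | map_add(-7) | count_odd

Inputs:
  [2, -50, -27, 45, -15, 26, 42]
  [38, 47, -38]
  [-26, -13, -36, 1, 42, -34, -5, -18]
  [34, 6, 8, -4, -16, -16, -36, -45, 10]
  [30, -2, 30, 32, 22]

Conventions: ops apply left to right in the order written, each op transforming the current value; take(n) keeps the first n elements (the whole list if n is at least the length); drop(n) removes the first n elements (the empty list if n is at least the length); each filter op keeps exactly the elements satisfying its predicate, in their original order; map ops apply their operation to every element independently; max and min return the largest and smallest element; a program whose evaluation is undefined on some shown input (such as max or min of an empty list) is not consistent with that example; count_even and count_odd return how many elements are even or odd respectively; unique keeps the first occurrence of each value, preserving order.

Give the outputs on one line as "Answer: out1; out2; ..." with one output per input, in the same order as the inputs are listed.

2; 0; 1; 1; 0

Execution, op by op:
  [2, -50, -27, 45, -15, 26, 42] -> [-50, -27, -15] -> [-49, -26, -14] -> [-56, -33, -21] -> 2
  [38, 47, -38] -> [-38] -> [-37] -> [-44] -> 0
  [-26, -13, -36, 1, 42, -34, -5, -18] -> [-26, -13, -36, -34, -18] -> [-25, -12, -35, -33, -17] -> [-32, -19, -42, -40, -24] -> 1
  [34, 6, 8, -4, -16, -16, -36, -45, 10] -> [-16, -16, -36, -45] -> [-15, -15, -35, -44] -> [-22, -22, -42, -51] -> 1
  [30, -2, 30, 32, 22] -> [] -> [] -> [] -> 0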